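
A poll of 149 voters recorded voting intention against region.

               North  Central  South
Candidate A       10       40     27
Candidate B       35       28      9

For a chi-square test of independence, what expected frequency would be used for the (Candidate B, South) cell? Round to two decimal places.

Row total (Candidate B) = 72; column total (South) = 36; grand total N = 149.
Expected count = (row total × column total) / N = 72 × 36 / 149 = 17.40.

17.40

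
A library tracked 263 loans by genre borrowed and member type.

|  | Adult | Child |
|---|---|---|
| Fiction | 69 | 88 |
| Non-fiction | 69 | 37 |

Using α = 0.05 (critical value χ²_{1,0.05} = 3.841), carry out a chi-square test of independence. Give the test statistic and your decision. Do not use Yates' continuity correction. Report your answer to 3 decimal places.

Row totals: 157, 106. Column totals: 138, 125. Grand total N = 263.
Expected counts (row total × column total / N):
  Fiction, Adult: 157×138/263 = 82.3802
  Fiction, Child: 157×125/263 = 74.6198
  Non-fiction, Adult: 106×138/263 = 55.6198
  Non-fiction, Child: 106×125/263 = 50.3802
Contributions (O − E)²/E:
  (69 − 82.3802)²/82.3802 = 2.1732
  (88 − 74.6198)²/74.6198 = 2.3992
  (69 − 55.6198)²/55.6198 = 3.2188
  (37 − 50.3802)²/50.3802 = 3.5536
χ² = 2.1732 + 2.3992 + 3.2188 + 3.5536 = 11.345
df = (2−1)(2−1) = 1. Since 11.345 > 3.841, reject the null hypothesis of independence at α = 0.05.

11.345; reject H₀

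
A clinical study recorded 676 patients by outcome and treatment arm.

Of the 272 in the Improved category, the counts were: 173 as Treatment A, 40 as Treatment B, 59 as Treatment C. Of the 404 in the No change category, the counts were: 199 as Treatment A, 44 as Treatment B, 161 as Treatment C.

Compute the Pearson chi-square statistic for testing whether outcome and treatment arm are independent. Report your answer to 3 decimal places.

24.456

Row totals: 272, 404. Column totals: 372, 84, 220. Grand total N = 676.
Expected counts (row total × column total / N):
  Improved, Treatment A: 272×372/676 = 149.6805
  Improved, Treatment B: 272×84/676 = 33.7988
  Improved, Treatment C: 272×220/676 = 88.5207
  No change, Treatment A: 404×372/676 = 222.3195
  No change, Treatment B: 404×84/676 = 50.2012
  No change, Treatment C: 404×220/676 = 131.4793
Contributions (O − E)²/E:
  (173 − 149.6805)²/149.6805 = 3.6331
  (40 − 33.7988)²/33.7988 = 1.1378
  (59 − 88.5207)²/88.5207 = 9.8448
  (199 − 222.3195)²/222.3195 = 2.4460
  (44 − 50.2012)²/50.2012 = 0.7660
  (161 − 131.4793)²/131.4793 = 6.6282
χ² = 3.6331 + 1.1378 + 9.8448 + 2.4460 + 0.7660 + 6.6282 = 24.456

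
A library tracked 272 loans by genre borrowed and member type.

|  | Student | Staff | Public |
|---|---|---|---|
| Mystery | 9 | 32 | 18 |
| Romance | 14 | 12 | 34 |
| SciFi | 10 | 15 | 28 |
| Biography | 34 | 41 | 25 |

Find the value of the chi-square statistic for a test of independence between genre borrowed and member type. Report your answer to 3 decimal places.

Row totals: 59, 60, 53, 100. Column totals: 67, 100, 105. Grand total N = 272.
Expected counts (row total × column total / N):
  Mystery, Student: 59×67/272 = 14.53309
  Mystery, Staff: 59×100/272 = 21.69118
  Mystery, Public: 59×105/272 = 22.77574
  Romance, Student: 60×67/272 = 14.77941
  Romance, Staff: 60×100/272 = 22.05882
  Romance, Public: 60×105/272 = 23.16176
  SciFi, Student: 53×67/272 = 13.05515
  SciFi, Staff: 53×100/272 = 19.48529
  SciFi, Public: 53×105/272 = 20.45956
  Biography, Student: 100×67/272 = 24.63235
  Biography, Staff: 100×100/272 = 36.76471
  Biography, Public: 100×105/272 = 38.60294
Contributions (O − E)²/E:
  (9 − 14.53309)²/14.53309 = 2.1066
  (32 − 21.69118)²/21.69118 = 4.8993
  (18 − 22.77574)²/22.77574 = 1.0014
  (14 − 14.77941)²/14.77941 = 0.0411
  (12 − 22.05882)²/22.05882 = 4.5868
  (34 − 23.16176)²/23.16176 = 5.0716
  (10 − 13.05515)²/13.05515 = 0.7150
  (15 − 19.48529)²/19.48529 = 1.0325
  (28 − 20.45956)²/20.45956 = 2.7791
  (34 − 24.63235)²/24.63235 = 3.5625
  (41 − 36.76471)²/36.76471 = 0.4879
  (25 − 38.60294)²/38.60294 = 4.7934
χ² = 2.1066 + 4.8993 + 1.0014 + 0.0411 + 4.5868 + 5.0716 + 0.7150 + 1.0325 + 2.7791 + 3.5625 + 0.4879 + 4.7934 = 31.077

31.077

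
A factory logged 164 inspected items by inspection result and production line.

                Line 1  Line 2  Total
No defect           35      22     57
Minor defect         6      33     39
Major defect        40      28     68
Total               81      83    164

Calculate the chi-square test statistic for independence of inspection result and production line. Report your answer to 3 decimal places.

23.754

Grand total N = 164.
Expected counts (row total × column total / N):
  No defect, Line 1: 57×81/164 = 28.1524
  No defect, Line 2: 57×83/164 = 28.8476
  Minor defect, Line 1: 39×81/164 = 19.2622
  Minor defect, Line 2: 39×83/164 = 19.7378
  Major defect, Line 1: 68×81/164 = 33.5854
  Major defect, Line 2: 68×83/164 = 34.4146
Contributions (O − E)²/E:
  (35 − 28.1524)²/28.1524 = 1.6656
  (22 − 28.8476)²/28.8476 = 1.6254
  (6 − 19.2622)²/19.2622 = 9.1311
  (33 − 19.7378)²/19.7378 = 8.9111
  (40 − 33.5854)²/33.5854 = 1.2251
  (28 − 34.4146)²/34.4146 = 1.1956
χ² = 1.6656 + 1.6254 + 9.1311 + 8.9111 + 1.2251 + 1.1956 = 23.754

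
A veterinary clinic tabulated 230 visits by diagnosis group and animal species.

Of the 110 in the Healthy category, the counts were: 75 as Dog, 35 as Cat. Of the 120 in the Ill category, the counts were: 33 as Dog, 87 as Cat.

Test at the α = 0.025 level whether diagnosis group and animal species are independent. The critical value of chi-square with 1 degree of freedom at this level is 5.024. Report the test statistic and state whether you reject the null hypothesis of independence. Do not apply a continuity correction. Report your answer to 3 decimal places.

38.135; reject H₀

Row totals: 110, 120. Column totals: 108, 122. Grand total N = 230.
Expected counts (row total × column total / N):
  Healthy, Dog: 110×108/230 = 51.6522
  Healthy, Cat: 110×122/230 = 58.3478
  Ill, Dog: 120×108/230 = 56.3478
  Ill, Cat: 120×122/230 = 63.6522
Contributions (O − E)²/E:
  (75 − 51.6522)²/51.6522 = 10.5537
  (35 − 58.3478)²/58.3478 = 9.3426
  (33 − 56.3478)²/56.3478 = 9.6742
  (87 − 63.6522)²/63.6522 = 8.5640
χ² = 10.5537 + 9.3426 + 9.6742 + 8.5640 = 38.135
df = (2−1)(2−1) = 1. Since 38.135 > 5.024, reject the null hypothesis of independence at α = 0.025.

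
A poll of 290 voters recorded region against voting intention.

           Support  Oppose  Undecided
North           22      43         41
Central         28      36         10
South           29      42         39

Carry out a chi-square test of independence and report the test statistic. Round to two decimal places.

15.94

Row totals: 106, 74, 110. Column totals: 79, 121, 90. Grand total N = 290.
Expected counts (row total × column total / N):
  North, Support: 106×79/290 = 28.876
  North, Oppose: 106×121/290 = 44.228
  North, Undecided: 106×90/290 = 32.897
  Central, Support: 74×79/290 = 20.159
  Central, Oppose: 74×121/290 = 30.876
  Central, Undecided: 74×90/290 = 22.966
  South, Support: 110×79/290 = 29.966
  South, Oppose: 110×121/290 = 45.897
  South, Undecided: 110×90/290 = 34.138
Contributions (O − E)²/E:
  (22 − 28.876)²/28.876 = 1.6373
  (43 − 44.228)²/44.228 = 0.0341
  (41 − 32.897)²/32.897 = 1.9959
  (28 − 20.159)²/20.159 = 3.0498
  (36 − 30.876)²/30.876 = 0.8503
  (10 − 22.966)²/22.966 = 7.3203
  (29 − 29.966)²/29.966 = 0.0311
  (42 − 45.897)²/45.897 = 0.3309
  (39 − 34.138)²/34.138 = 0.6925
χ² = 1.6373 + 0.0341 + 1.9959 + 3.0498 + 0.8503 + 7.3203 + 0.0311 + 0.3309 + 0.6925 = 15.94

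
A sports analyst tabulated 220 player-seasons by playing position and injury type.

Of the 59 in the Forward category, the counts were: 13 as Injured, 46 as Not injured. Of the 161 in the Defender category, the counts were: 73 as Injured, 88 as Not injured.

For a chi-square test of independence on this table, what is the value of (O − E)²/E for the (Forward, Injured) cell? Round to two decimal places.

4.39

Row total (Forward) = 59; column total (Injured) = 86; N = 220.
Expected count E = 59 × 86 / 220 = 23.064.
Contribution = (O − E)²/E = (13 − 23.064)² / 23.064 = 4.39.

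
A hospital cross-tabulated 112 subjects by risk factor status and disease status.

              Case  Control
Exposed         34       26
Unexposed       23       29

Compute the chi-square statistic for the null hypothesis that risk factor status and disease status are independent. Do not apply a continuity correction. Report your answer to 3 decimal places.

Row totals: 60, 52. Column totals: 57, 55. Grand total N = 112.
Expected counts (row total × column total / N):
  Exposed, Case: 60×57/112 = 30.5357
  Exposed, Control: 60×55/112 = 29.4643
  Unexposed, Case: 52×57/112 = 26.4643
  Unexposed, Control: 52×55/112 = 25.5357
Contributions (O − E)²/E:
  (34 − 30.5357)²/30.5357 = 0.3930
  (26 − 29.4643)²/29.4643 = 0.4073
  (23 − 26.4643)²/26.4643 = 0.4535
  (29 − 25.5357)²/25.5357 = 0.4700
χ² = 0.3930 + 0.4073 + 0.4535 + 0.4700 = 1.724

1.724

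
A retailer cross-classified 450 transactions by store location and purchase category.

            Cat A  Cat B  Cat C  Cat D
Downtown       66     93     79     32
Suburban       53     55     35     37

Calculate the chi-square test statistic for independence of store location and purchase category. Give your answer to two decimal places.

10.96

Row totals: 270, 180. Column totals: 119, 148, 114, 69. Grand total N = 450.
Expected counts (row total × column total / N):
  Downtown, Cat A: 270×119/450 = 71.400
  Downtown, Cat B: 270×148/450 = 88.800
  Downtown, Cat C: 270×114/450 = 68.400
  Downtown, Cat D: 270×69/450 = 41.400
  Suburban, Cat A: 180×119/450 = 47.600
  Suburban, Cat B: 180×148/450 = 59.200
  Suburban, Cat C: 180×114/450 = 45.600
  Suburban, Cat D: 180×69/450 = 27.600
Contributions (O − E)²/E:
  (66 − 71.400)²/71.400 = 0.4084
  (93 − 88.800)²/88.800 = 0.1986
  (79 − 68.400)²/68.400 = 1.6427
  (32 − 41.400)²/41.400 = 2.1343
  (53 − 47.600)²/47.600 = 0.6126
  (55 − 59.200)²/59.200 = 0.2980
  (35 − 45.600)²/45.600 = 2.4640
  (37 − 27.600)²/27.600 = 3.2014
χ² = 0.4084 + 0.1986 + 1.6427 + 2.1343 + 0.6126 + 0.2980 + 2.4640 + 3.2014 = 10.96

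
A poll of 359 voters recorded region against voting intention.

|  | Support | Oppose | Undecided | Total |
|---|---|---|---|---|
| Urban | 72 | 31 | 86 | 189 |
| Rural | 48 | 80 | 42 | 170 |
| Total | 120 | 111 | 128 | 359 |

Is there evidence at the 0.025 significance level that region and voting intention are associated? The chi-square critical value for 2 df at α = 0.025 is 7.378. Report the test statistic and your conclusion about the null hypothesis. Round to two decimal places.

40.66; reject H₀

Grand total N = 359.
Expected counts (row total × column total / N):
  Urban, Support: 189×120/359 = 63.175
  Urban, Oppose: 189×111/359 = 58.437
  Urban, Undecided: 189×128/359 = 67.387
  Rural, Support: 170×120/359 = 56.825
  Rural, Oppose: 170×111/359 = 52.563
  Rural, Undecided: 170×128/359 = 60.613
Contributions (O − E)²/E:
  (72 − 63.175)²/63.175 = 1.2328
  (31 − 58.437)²/58.437 = 12.8821
  (86 − 67.387)²/67.387 = 5.1411
  (48 − 56.825)²/56.825 = 1.3705
  (80 − 52.563)²/52.563 = 14.3217
  (42 − 60.613)²/60.613 = 5.7157
χ² = 1.2328 + 12.8821 + 5.1411 + 1.3705 + 14.3217 + 5.7157 = 40.66
df = (2−1)(3−1) = 2. Since 40.66 > 7.378, reject the null hypothesis of independence at α = 0.025.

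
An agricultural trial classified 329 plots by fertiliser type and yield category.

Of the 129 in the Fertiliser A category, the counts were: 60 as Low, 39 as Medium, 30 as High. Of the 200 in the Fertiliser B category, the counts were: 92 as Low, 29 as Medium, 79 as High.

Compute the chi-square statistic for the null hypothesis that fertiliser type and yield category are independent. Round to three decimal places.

Row totals: 129, 200. Column totals: 152, 68, 109. Grand total N = 329.
Expected counts (row total × column total / N):
  Fertiliser A, Low: 129×152/329 = 59.5988
  Fertiliser A, Medium: 129×68/329 = 26.6626
  Fertiliser A, High: 129×109/329 = 42.7386
  Fertiliser B, Low: 200×152/329 = 92.4012
  Fertiliser B, Medium: 200×68/329 = 41.3374
  Fertiliser B, High: 200×109/329 = 66.2614
Contributions (O − E)²/E:
  (60 − 59.5988)²/59.5988 = 0.0027
  (39 − 26.6626)²/26.6626 = 5.7088
  (30 − 42.7386)²/42.7386 = 3.7968
  (92 − 92.4012)²/92.4012 = 0.0017
  (29 − 41.3374)²/41.3374 = 3.6822
  (79 − 66.2614)²/66.2614 = 2.4490
χ² = 0.0027 + 5.7088 + 3.7968 + 0.0017 + 3.6822 + 2.4490 = 15.641

15.641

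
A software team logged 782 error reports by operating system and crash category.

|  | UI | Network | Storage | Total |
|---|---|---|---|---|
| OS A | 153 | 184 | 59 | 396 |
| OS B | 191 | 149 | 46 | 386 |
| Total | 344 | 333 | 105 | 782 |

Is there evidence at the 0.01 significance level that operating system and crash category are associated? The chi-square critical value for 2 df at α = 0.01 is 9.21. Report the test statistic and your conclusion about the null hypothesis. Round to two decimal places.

Grand total N = 782.
Expected counts (row total × column total / N):
  OS A, UI: 396×344/782 = 174.199
  OS A, Network: 396×333/782 = 168.629
  OS A, Storage: 396×105/782 = 53.171
  OS B, UI: 386×344/782 = 169.801
  OS B, Network: 386×333/782 = 164.371
  OS B, Storage: 386×105/782 = 51.829
Contributions (O − E)²/E:
  (153 − 174.199)²/174.199 = 2.5798
  (184 − 168.629)²/168.629 = 1.4011
  (59 − 53.171)²/53.171 = 0.6390
  (191 − 169.801)²/169.801 = 2.6466
  (149 − 164.371)²/164.371 = 1.4374
  (46 − 51.829)²/51.829 = 0.6556
χ² = 2.5798 + 1.4011 + 0.6390 + 2.6466 + 1.4374 + 0.6556 = 9.36
df = (2−1)(3−1) = 2. Since 9.36 > 9.21, reject the null hypothesis of independence at α = 0.01.

9.36; reject H₀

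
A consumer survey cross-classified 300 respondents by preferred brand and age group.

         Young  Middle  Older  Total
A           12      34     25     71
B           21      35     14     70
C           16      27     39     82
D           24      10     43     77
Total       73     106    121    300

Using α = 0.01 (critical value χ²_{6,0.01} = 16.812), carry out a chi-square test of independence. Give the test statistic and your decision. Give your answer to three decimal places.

Grand total N = 300.
Expected counts (row total × column total / N):
  A, Young: 71×73/300 = 17.2767
  A, Middle: 71×106/300 = 25.0867
  A, Older: 71×121/300 = 28.6367
  B, Young: 70×73/300 = 17.0333
  B, Middle: 70×106/300 = 24.7333
  B, Older: 70×121/300 = 28.2333
  C, Young: 82×73/300 = 19.9533
  C, Middle: 82×106/300 = 28.9733
  C, Older: 82×121/300 = 33.0733
  D, Young: 77×73/300 = 18.7367
  D, Middle: 77×106/300 = 27.2067
  D, Older: 77×121/300 = 31.0567
Contributions (O − E)²/E:
  (12 − 17.2767)²/17.2767 = 1.6116
  (34 − 25.0867)²/25.0867 = 3.1669
  (25 − 28.6367)²/28.6367 = 0.4618
  (21 − 17.0333)²/17.0333 = 0.9238
  (35 − 24.7333)²/24.7333 = 4.2617
  (14 − 28.2333)²/28.2333 = 7.1755
  (16 − 19.9533)²/19.9533 = 0.7833
  (27 − 28.9733)²/28.9733 = 0.1344
  (39 − 33.0733)²/33.0733 = 1.0621
  (24 − 18.7367)²/18.7367 = 1.4785
  (10 − 27.2067)²/27.2067 = 10.8823
  (43 − 31.0567)²/31.0567 = 4.5930
χ² = 1.6116 + 3.1669 + 0.4618 + 0.9238 + 4.2617 + 7.1755 + 0.7833 + 0.1344 + 1.0621 + 1.4785 + 10.8823 + 4.5930 = 36.535
df = (4−1)(3−1) = 6. Since 36.535 > 16.812, reject the null hypothesis of independence at α = 0.01.

36.535; reject H₀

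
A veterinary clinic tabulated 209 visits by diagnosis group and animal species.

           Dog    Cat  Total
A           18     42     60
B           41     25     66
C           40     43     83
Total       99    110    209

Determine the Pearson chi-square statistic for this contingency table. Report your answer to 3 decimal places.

Grand total N = 209.
Expected counts (row total × column total / N):
  A, Dog: 60×99/209 = 28.42105
  A, Cat: 60×110/209 = 31.57895
  B, Dog: 66×99/209 = 31.26316
  B, Cat: 66×110/209 = 34.73684
  C, Dog: 83×99/209 = 39.31579
  C, Cat: 83×110/209 = 43.68421
Contributions (O − E)²/E:
  (18 − 28.42105)²/28.42105 = 3.8211
  (42 − 31.57895)²/31.57895 = 3.4389
  (41 − 31.26316)²/31.26316 = 3.0325
  (25 − 34.73684)²/34.73684 = 2.7293
  (40 − 39.31579)²/39.31579 = 0.0119
  (43 − 43.68421)²/43.68421 = 0.0107
χ² = 3.8211 + 3.4389 + 3.0325 + 2.7293 + 0.0119 + 0.0107 = 13.044

13.044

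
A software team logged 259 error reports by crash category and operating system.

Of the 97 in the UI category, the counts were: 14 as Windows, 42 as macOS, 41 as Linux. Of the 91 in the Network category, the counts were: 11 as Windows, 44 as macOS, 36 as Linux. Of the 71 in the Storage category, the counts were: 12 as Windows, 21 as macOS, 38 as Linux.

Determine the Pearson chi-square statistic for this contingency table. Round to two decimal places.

6.11

Row totals: 97, 91, 71. Column totals: 37, 107, 115. Grand total N = 259.
Expected counts (row total × column total / N):
  UI, Windows: 97×37/259 = 13.857
  UI, macOS: 97×107/259 = 40.073
  UI, Linux: 97×115/259 = 43.069
  Network, Windows: 91×37/259 = 13.000
  Network, macOS: 91×107/259 = 37.595
  Network, Linux: 91×115/259 = 40.405
  Storage, Windows: 71×37/259 = 10.143
  Storage, macOS: 71×107/259 = 29.332
  Storage, Linux: 71×115/259 = 31.525
Contributions (O − E)²/E:
  (14 − 13.857)²/13.857 = 0.0015
  (42 − 40.073)²/40.073 = 0.0927
  (41 − 43.069)²/43.069 = 0.0994
  (11 − 13.000)²/13.000 = 0.3077
  (44 − 37.595)²/37.595 = 1.0912
  (36 − 40.405)²/40.405 = 0.4802
  (12 − 10.143)²/10.143 = 0.3400
  (21 − 29.332)²/29.332 = 2.3668
  (38 − 31.525)²/31.525 = 1.3299
χ² = 0.0015 + 0.0927 + 0.0994 + 0.3077 + 1.0912 + 0.4802 + 0.3400 + 2.3668 + 1.3299 = 6.11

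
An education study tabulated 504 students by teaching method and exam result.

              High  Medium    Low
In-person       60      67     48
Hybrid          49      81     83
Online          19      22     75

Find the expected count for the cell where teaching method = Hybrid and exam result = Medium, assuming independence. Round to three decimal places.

71.845

Row total (Hybrid) = 213; column total (Medium) = 170; grand total N = 504.
Expected count = (row total × column total) / N = 213 × 170 / 504 = 71.845.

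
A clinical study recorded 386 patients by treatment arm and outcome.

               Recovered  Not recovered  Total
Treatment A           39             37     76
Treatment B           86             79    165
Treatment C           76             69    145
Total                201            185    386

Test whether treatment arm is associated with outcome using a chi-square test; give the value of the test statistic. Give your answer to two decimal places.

Grand total N = 386.
Expected counts (row total × column total / N):
  Treatment A, Recovered: 76×201/386 = 39.575
  Treatment A, Not recovered: 76×185/386 = 36.425
  Treatment B, Recovered: 165×201/386 = 85.920
  Treatment B, Not recovered: 165×185/386 = 79.080
  Treatment C, Recovered: 145×201/386 = 75.505
  Treatment C, Not recovered: 145×185/386 = 69.495
Contributions (O − E)²/E:
  (39 − 39.575)²/39.575 = 0.0084
  (37 − 36.425)²/36.425 = 0.0091
  (86 − 85.920)²/85.920 = 0.0001
  (79 − 79.080)²/79.080 = 0.0001
  (76 − 75.505)²/75.505 = 0.0032
  (69 − 69.495)²/69.495 = 0.0035
χ² = 0.0084 + 0.0091 + 0.0001 + 0.0001 + 0.0032 + 0.0035 = 0.02

0.02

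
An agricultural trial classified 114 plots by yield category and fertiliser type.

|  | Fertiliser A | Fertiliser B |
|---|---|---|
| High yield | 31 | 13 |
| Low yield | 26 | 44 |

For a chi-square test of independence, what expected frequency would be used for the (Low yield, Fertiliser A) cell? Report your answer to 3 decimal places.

35.000

Row total (Low yield) = 70; column total (Fertiliser A) = 57; grand total N = 114.
Expected count = (row total × column total) / N = 70 × 57 / 114 = 35.000.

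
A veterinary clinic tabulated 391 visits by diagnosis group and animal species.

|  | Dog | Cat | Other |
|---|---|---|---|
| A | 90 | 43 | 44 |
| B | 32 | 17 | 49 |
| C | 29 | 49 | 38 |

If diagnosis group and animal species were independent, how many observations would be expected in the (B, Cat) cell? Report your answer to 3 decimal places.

27.320

Row total (B) = 98; column total (Cat) = 109; grand total N = 391.
Expected count = (row total × column total) / N = 98 × 109 / 391 = 27.320.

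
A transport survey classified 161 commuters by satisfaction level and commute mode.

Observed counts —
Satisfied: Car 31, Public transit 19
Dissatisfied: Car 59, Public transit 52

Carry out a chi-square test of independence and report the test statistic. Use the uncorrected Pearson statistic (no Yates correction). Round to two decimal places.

Row totals: 50, 111. Column totals: 90, 71. Grand total N = 161.
Expected counts (row total × column total / N):
  Satisfied, Car: 50×90/161 = 27.950
  Satisfied, Public transit: 50×71/161 = 22.050
  Dissatisfied, Car: 111×90/161 = 62.050
  Dissatisfied, Public transit: 111×71/161 = 48.950
Contributions (O − E)²/E:
  (31 − 27.950)²/27.950 = 0.3328
  (19 − 22.050)²/22.050 = 0.4219
  (59 − 62.050)²/62.050 = 0.1499
  (52 − 48.950)²/48.950 = 0.1900
χ² = 0.3328 + 0.4219 + 0.1499 + 0.1900 = 1.09

1.09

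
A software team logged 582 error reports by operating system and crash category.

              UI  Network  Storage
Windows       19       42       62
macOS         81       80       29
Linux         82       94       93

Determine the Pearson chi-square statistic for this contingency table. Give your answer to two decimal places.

50.20

Row totals: 123, 190, 269. Column totals: 182, 216, 184. Grand total N = 582.
Expected counts (row total × column total / N):
  Windows, UI: 123×182/582 = 38.464
  Windows, Network: 123×216/582 = 45.649
  Windows, Storage: 123×184/582 = 38.887
  macOS, UI: 190×182/582 = 59.416
  macOS, Network: 190×216/582 = 70.515
  macOS, Storage: 190×184/582 = 60.069
  Linux, UI: 269×182/582 = 84.120
  Linux, Network: 269×216/582 = 99.835
  Linux, Storage: 269×184/582 = 85.045
Contributions (O − E)²/E:
  (19 − 38.464)²/38.464 = 9.8494
  (42 − 45.649)²/45.649 = 0.2917
  (62 − 38.887)²/38.887 = 13.7375
  (81 − 59.416)²/59.416 = 7.8408
  (80 − 70.515)²/70.515 = 1.2758
  (29 − 60.069)²/60.069 = 16.0696
  (82 − 84.120)²/84.120 = 0.0534
  (94 − 99.835)²/99.835 = 0.3410
  (93 − 85.045)²/85.045 = 0.7441
χ² = 9.8494 + 0.2917 + 13.7375 + 7.8408 + 1.2758 + 16.0696 + 0.0534 + 0.3410 + 0.7441 = 50.20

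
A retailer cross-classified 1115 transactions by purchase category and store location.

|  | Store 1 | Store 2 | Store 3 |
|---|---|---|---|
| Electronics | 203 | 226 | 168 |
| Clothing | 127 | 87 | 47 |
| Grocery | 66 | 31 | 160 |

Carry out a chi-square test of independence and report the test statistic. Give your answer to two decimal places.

146.41

Row totals: 597, 261, 257. Column totals: 396, 344, 375. Grand total N = 1115.
Expected counts (row total × column total / N):
  Electronics, Store 1: 597×396/1115 = 212.029
  Electronics, Store 2: 597×344/1115 = 184.187
  Electronics, Store 3: 597×375/1115 = 200.785
  Clothing, Store 1: 261×396/1115 = 92.696
  Clothing, Store 2: 261×344/1115 = 80.524
  Clothing, Store 3: 261×375/1115 = 87.780
  Grocery, Store 1: 257×396/1115 = 91.275
  Grocery, Store 2: 257×344/1115 = 79.290
  Grocery, Store 3: 257×375/1115 = 86.435
Contributions (O − E)²/E:
  (203 − 212.029)²/212.029 = 0.3845
  (226 − 184.187)²/184.187 = 9.4921
  (168 − 200.785)²/200.785 = 5.3533
  (127 − 92.696)²/92.696 = 12.6949
  (87 − 80.524)²/80.524 = 0.5208
  (47 − 87.780)²/87.780 = 18.9452
  (66 − 91.275)²/91.275 = 6.9989
  (31 − 79.290)²/79.290 = 29.4101
  (160 − 86.435)²/86.435 = 62.6113
χ² = 0.3845 + 9.4921 + 5.3533 + 12.6949 + 0.5208 + 18.9452 + 6.9989 + 29.4101 + 62.6113 = 146.41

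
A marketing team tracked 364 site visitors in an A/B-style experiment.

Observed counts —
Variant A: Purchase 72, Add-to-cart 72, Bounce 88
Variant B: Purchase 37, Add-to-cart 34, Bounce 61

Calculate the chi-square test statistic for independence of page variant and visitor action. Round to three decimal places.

2.467

Row totals: 232, 132. Column totals: 109, 106, 149. Grand total N = 364.
Expected counts (row total × column total / N):
  Variant A, Purchase: 232×109/364 = 69.47253
  Variant A, Add-to-cart: 232×106/364 = 67.56044
  Variant A, Bounce: 232×149/364 = 94.96703
  Variant B, Purchase: 132×109/364 = 39.52747
  Variant B, Add-to-cart: 132×106/364 = 38.43956
  Variant B, Bounce: 132×149/364 = 54.03297
Contributions (O − E)²/E:
  (72 − 69.47253)²/69.47253 = 0.0920
  (72 − 67.56044)²/67.56044 = 0.2917
  (88 − 94.96703)²/94.96703 = 0.5111
  (37 − 39.52747)²/39.52747 = 0.1616
  (34 − 38.43956)²/38.43956 = 0.5127
  (61 − 54.03297)²/54.03297 = 0.8983
χ² = 0.0920 + 0.2917 + 0.5111 + 0.1616 + 0.5127 + 0.8983 = 2.467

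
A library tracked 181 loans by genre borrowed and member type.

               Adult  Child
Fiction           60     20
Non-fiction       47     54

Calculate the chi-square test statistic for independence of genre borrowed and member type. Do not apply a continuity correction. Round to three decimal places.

Row totals: 80, 101. Column totals: 107, 74. Grand total N = 181.
Expected counts (row total × column total / N):
  Fiction, Adult: 80×107/181 = 47.2928
  Fiction, Child: 80×74/181 = 32.7072
  Non-fiction, Adult: 101×107/181 = 59.7072
  Non-fiction, Child: 101×74/181 = 41.2928
Contributions (O − E)²/E:
  (60 − 47.2928)²/47.2928 = 3.4143
  (20 − 32.7072)²/32.7072 = 4.9369
  (47 − 59.7072)²/59.7072 = 2.7044
  (54 − 41.2928)²/41.2928 = 3.9104
χ² = 3.4143 + 4.9369 + 2.7044 + 3.9104 = 14.966

14.966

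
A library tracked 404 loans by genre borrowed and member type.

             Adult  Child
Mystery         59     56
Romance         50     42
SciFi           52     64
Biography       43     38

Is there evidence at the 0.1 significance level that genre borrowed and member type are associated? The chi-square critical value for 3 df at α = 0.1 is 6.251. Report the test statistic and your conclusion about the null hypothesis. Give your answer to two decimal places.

2.28; fail to reject H₀

Row totals: 115, 92, 116, 81. Column totals: 204, 200. Grand total N = 404.
Expected counts (row total × column total / N):
  Mystery, Adult: 115×204/404 = 58.069
  Mystery, Child: 115×200/404 = 56.931
  Romance, Adult: 92×204/404 = 46.455
  Romance, Child: 92×200/404 = 45.545
  SciFi, Adult: 116×204/404 = 58.574
  SciFi, Child: 116×200/404 = 57.426
  Biography, Adult: 81×204/404 = 40.901
  Biography, Child: 81×200/404 = 40.099
Contributions (O − E)²/E:
  (59 − 58.069)²/58.069 = 0.0149
  (56 − 56.931)²/56.931 = 0.0152
  (50 − 46.455)²/46.455 = 0.2705
  (42 − 45.545)²/45.545 = 0.2759
  (52 − 58.574)²/58.574 = 0.7378
  (64 − 57.426)²/57.426 = 0.7526
  (43 − 40.901)²/40.901 = 0.1077
  (38 − 40.099)²/40.099 = 0.1099
χ² = 0.0149 + 0.0152 + 0.2705 + 0.2759 + 0.7378 + 0.7526 + 0.1077 + 0.1099 = 2.28
df = (4−1)(2−1) = 3. Since 2.28 < 6.251, fail to reject the null hypothesis of independence at α = 0.1.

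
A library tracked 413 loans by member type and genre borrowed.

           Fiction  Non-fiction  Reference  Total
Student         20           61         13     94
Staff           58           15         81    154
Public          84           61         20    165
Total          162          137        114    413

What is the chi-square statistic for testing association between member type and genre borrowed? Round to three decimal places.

Grand total N = 413.
Expected counts (row total × column total / N):
  Student, Fiction: 94×162/413 = 36.8717
  Student, Non-fiction: 94×137/413 = 31.1816
  Student, Reference: 94×114/413 = 25.9467
  Staff, Fiction: 154×162/413 = 60.4068
  Staff, Non-fiction: 154×137/413 = 51.0847
  Staff, Reference: 154×114/413 = 42.5085
  Public, Fiction: 165×162/413 = 64.7215
  Public, Non-fiction: 165×137/413 = 54.7337
  Public, Reference: 165×114/413 = 45.5448
Contributions (O − E)²/E:
  (20 − 36.8717)²/36.8717 = 7.7201
  (61 − 31.1816)²/31.1816 = 28.5148
  (13 − 25.9467)²/25.9467 = 6.4601
  (58 − 60.4068)²/60.4068 = 0.0959
  (15 − 51.0847)²/51.0847 = 25.4891
  (81 − 42.5085)²/42.5085 = 34.8541
  (84 − 64.7215)²/64.7215 = 5.7425
  (61 − 54.7337)²/54.7337 = 0.7174
  (20 − 45.5448)²/45.5448 = 14.3274
χ² = 7.7201 + 28.5148 + 6.4601 + 0.0959 + 25.4891 + 34.8541 + 5.7425 + 0.7174 + 14.3274 = 123.921

123.921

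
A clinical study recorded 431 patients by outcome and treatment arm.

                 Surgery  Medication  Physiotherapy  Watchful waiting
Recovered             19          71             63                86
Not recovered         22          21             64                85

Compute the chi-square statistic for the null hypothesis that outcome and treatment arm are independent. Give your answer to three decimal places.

Row totals: 239, 192. Column totals: 41, 92, 127, 171. Grand total N = 431.
Expected counts (row total × column total / N):
  Recovered, Surgery: 239×41/431 = 22.7355
  Recovered, Medication: 239×92/431 = 51.0162
  Recovered, Physiotherapy: 239×127/431 = 70.4246
  Recovered, Watchful waiting: 239×171/431 = 94.8237
  Not recovered, Surgery: 192×41/431 = 18.2645
  Not recovered, Medication: 192×92/431 = 40.9838
  Not recovered, Physiotherapy: 192×127/431 = 56.5754
  Not recovered, Watchful waiting: 192×171/431 = 76.1763
Contributions (O − E)²/E:
  (19 − 22.7355)²/22.7355 = 0.6138
  (71 − 51.0162)²/51.0162 = 7.8279
  (63 − 70.4246)²/70.4246 = 0.7827
  (86 − 94.8237)²/94.8237 = 0.8211
  (22 − 18.2645)²/18.2645 = 0.7640
  (21 − 40.9838)²/40.9838 = 9.7441
  (64 − 56.5754)²/56.5754 = 0.9744
  (85 − 76.1763)²/76.1763 = 1.0221
χ² = 0.6138 + 7.8279 + 0.7827 + 0.8211 + 0.7640 + 9.7441 + 0.9744 + 1.0221 = 22.550

22.550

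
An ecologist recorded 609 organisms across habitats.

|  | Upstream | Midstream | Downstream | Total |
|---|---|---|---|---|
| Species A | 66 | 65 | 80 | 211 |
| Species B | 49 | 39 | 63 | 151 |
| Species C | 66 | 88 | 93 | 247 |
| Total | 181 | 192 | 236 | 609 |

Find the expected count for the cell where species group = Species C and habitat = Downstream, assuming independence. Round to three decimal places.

95.718

Row total (Species C) = 247; column total (Downstream) = 236; grand total N = 609.
Expected count = (row total × column total) / N = 247 × 236 / 609 = 95.718.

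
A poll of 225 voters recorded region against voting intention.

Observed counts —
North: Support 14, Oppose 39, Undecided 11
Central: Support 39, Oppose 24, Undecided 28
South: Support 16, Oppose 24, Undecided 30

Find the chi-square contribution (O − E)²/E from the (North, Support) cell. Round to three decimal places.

1.613

Row total (North) = 64; column total (Support) = 69; N = 225.
Expected count E = 64 × 69 / 225 = 19.6267.
Contribution = (O − E)²/E = (14 − 19.6267)² / 19.6267 = 1.613.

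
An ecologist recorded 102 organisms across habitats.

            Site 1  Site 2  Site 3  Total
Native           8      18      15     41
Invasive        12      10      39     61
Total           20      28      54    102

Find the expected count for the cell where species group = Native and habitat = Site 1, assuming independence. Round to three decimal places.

Row total (Native) = 41; column total (Site 1) = 20; grand total N = 102.
Expected count = (row total × column total) / N = 41 × 20 / 102 = 8.039.

8.039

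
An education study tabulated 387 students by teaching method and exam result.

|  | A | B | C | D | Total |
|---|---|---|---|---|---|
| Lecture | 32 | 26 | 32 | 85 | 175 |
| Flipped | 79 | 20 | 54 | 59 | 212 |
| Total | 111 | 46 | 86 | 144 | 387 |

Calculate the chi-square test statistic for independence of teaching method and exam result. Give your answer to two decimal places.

Grand total N = 387.
Expected counts (row total × column total / N):
  Lecture, A: 175×111/387 = 50.194
  Lecture, B: 175×46/387 = 20.801
  Lecture, C: 175×86/387 = 38.889
  Lecture, D: 175×144/387 = 65.116
  Flipped, A: 212×111/387 = 60.806
  Flipped, B: 212×46/387 = 25.199
  Flipped, C: 212×86/387 = 47.111
  Flipped, D: 212×144/387 = 78.884
Contributions (O − E)²/E:
  (32 − 50.194)²/50.194 = 6.5948
  (26 − 20.801)²/20.801 = 1.2994
  (32 − 38.889)²/38.889 = 1.2204
  (85 − 65.116)²/65.116 = 6.0718
  (79 − 60.806)²/60.806 = 5.4439
  (20 − 25.199)²/25.199 = 1.0726
  (54 − 47.111)²/47.111 = 1.0074
  (59 − 78.884)²/78.884 = 5.0121
χ² = 6.5948 + 1.2994 + 1.2204 + 6.0718 + 5.4439 + 1.0726 + 1.0074 + 5.0121 = 27.72

27.72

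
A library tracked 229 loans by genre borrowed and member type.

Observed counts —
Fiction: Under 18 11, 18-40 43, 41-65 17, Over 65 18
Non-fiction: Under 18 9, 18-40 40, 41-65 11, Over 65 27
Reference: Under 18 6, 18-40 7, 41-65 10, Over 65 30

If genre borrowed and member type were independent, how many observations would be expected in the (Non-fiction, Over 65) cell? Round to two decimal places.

Row total (Non-fiction) = 87; column total (Over 65) = 75; grand total N = 229.
Expected count = (row total × column total) / N = 87 × 75 / 229 = 28.49.

28.49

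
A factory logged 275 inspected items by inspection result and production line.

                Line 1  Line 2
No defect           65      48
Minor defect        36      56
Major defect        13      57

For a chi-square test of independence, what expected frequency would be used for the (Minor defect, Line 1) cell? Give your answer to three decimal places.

38.138

Row total (Minor defect) = 92; column total (Line 1) = 114; grand total N = 275.
Expected count = (row total × column total) / N = 92 × 114 / 275 = 38.138.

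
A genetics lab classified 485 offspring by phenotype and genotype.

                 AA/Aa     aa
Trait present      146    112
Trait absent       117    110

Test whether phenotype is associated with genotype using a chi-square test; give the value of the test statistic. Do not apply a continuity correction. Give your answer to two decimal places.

1.24

Row totals: 258, 227. Column totals: 263, 222. Grand total N = 485.
Expected counts (row total × column total / N):
  Trait present, AA/Aa: 258×263/485 = 139.905
  Trait present, aa: 258×222/485 = 118.095
  Trait absent, AA/Aa: 227×263/485 = 123.095
  Trait absent, aa: 227×222/485 = 103.905
Contributions (O − E)²/E:
  (146 − 139.905)²/139.905 = 0.2655
  (112 − 118.095)²/118.095 = 0.3146
  (117 − 123.095)²/123.095 = 0.3018
  (110 − 103.905)²/103.905 = 0.3575
χ² = 0.2655 + 0.3146 + 0.3018 + 0.3575 = 1.24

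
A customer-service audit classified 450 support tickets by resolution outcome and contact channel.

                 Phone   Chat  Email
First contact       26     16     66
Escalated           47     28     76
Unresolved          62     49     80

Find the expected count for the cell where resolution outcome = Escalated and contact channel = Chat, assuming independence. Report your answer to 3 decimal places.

Row total (Escalated) = 151; column total (Chat) = 93; grand total N = 450.
Expected count = (row total × column total) / N = 151 × 93 / 450 = 31.207.

31.207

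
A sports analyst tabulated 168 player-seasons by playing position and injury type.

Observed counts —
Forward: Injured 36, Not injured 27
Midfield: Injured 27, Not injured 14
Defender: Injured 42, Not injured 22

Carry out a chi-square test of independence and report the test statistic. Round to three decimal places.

Row totals: 63, 41, 64. Column totals: 105, 63. Grand total N = 168.
Expected counts (row total × column total / N):
  Forward, Injured: 63×105/168 = 39.3750
  Forward, Not injured: 63×63/168 = 23.6250
  Midfield, Injured: 41×105/168 = 25.6250
  Midfield, Not injured: 41×63/168 = 15.3750
  Defender, Injured: 64×105/168 = 40.0000
  Defender, Not injured: 64×63/168 = 24.0000
Contributions (O − E)²/E:
  (36 − 39.3750)²/39.3750 = 0.2893
  (27 − 23.6250)²/23.6250 = 0.4821
  (27 − 25.6250)²/25.6250 = 0.0738
  (14 − 15.3750)²/15.3750 = 0.1230
  (42 − 40.0000)²/40.0000 = 0.1000
  (22 − 24.0000)²/24.0000 = 0.1667
χ² = 0.2893 + 0.4821 + 0.0738 + 0.1230 + 0.1000 + 0.1667 = 1.235

1.235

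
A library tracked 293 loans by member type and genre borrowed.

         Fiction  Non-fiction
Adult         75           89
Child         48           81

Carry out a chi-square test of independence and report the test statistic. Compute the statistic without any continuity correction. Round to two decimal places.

Row totals: 164, 129. Column totals: 123, 170. Grand total N = 293.
Expected counts (row total × column total / N):
  Adult, Fiction: 164×123/293 = 68.846
  Adult, Non-fiction: 164×170/293 = 95.154
  Child, Fiction: 129×123/293 = 54.154
  Child, Non-fiction: 129×170/293 = 74.846
Contributions (O − E)²/E:
  (75 − 68.846)²/68.846 = 0.5501
  (89 − 95.154)²/95.154 = 0.3980
  (48 − 54.154)²/54.154 = 0.6993
  (81 − 74.846)²/74.846 = 0.5060
χ² = 0.5501 + 0.3980 + 0.6993 + 0.5060 = 2.15

2.15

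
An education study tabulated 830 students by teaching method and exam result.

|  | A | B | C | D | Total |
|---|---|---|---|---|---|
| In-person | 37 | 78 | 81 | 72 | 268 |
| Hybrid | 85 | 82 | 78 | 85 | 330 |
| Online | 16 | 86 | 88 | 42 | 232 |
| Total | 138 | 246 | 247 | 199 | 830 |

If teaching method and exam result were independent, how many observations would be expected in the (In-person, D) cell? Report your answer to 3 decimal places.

Row total (In-person) = 268; column total (D) = 199; grand total N = 830.
Expected count = (row total × column total) / N = 268 × 199 / 830 = 64.255.

64.255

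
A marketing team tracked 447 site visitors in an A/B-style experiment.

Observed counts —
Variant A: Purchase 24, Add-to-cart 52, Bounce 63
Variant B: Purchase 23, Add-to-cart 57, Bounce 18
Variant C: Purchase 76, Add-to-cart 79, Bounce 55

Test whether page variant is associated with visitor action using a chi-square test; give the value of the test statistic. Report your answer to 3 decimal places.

35.436

Row totals: 139, 98, 210. Column totals: 123, 188, 136. Grand total N = 447.
Expected counts (row total × column total / N):
  Variant A, Purchase: 139×123/447 = 38.2483
  Variant A, Add-to-cart: 139×188/447 = 58.4609
  Variant A, Bounce: 139×136/447 = 42.2908
  Variant B, Purchase: 98×123/447 = 26.9664
  Variant B, Add-to-cart: 98×188/447 = 41.2170
  Variant B, Bounce: 98×136/447 = 29.8166
  Variant C, Purchase: 210×123/447 = 57.7852
  Variant C, Add-to-cart: 210×188/447 = 88.3221
  Variant C, Bounce: 210×136/447 = 63.8926
Contributions (O − E)²/E:
  (24 − 38.2483)²/38.2483 = 5.3078
  (52 − 58.4609)²/58.4609 = 0.7140
  (63 − 42.2908)²/42.2908 = 10.1410
  (23 − 26.9664)²/26.9664 = 0.5834
  (57 − 41.2170)²/41.2170 = 6.0437
  (18 − 29.8166)²/29.8166 = 4.6830
  (76 − 57.7852)²/57.7852 = 5.7416
  (79 − 88.3221)²/88.3221 = 0.9839
  (55 − 63.8926)²/63.8926 = 1.2377
χ² = 5.3078 + 0.7140 + 10.1410 + 0.5834 + 6.0437 + 4.6830 + 5.7416 + 0.9839 + 1.2377 = 35.436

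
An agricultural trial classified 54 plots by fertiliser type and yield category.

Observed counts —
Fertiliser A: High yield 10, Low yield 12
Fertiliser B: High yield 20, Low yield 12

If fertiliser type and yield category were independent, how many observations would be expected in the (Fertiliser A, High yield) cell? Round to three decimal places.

Row total (Fertiliser A) = 22; column total (High yield) = 30; grand total N = 54.
Expected count = (row total × column total) / N = 22 × 30 / 54 = 12.222.

12.222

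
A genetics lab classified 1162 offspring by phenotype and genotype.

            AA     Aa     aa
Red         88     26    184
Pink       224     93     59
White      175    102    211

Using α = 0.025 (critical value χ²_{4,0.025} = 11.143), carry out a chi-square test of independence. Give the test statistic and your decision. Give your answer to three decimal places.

Row totals: 298, 376, 488. Column totals: 487, 221, 454. Grand total N = 1162.
Expected counts (row total × column total / N):
  Red, AA: 298×487/1162 = 124.89329
  Red, Aa: 298×221/1162 = 56.67642
  Red, aa: 298×454/1162 = 116.43029
  Pink, AA: 376×487/1162 = 157.58348
  Pink, Aa: 376×221/1162 = 71.51119
  Pink, aa: 376×454/1162 = 146.90534
  White, AA: 488×487/1162 = 204.52324
  White, Aa: 488×221/1162 = 92.81239
  White, aa: 488×454/1162 = 190.66437
Contributions (O − E)²/E:
  (88 − 124.89329)²/124.89329 = 10.8982
  (26 − 56.67642)²/56.67642 = 16.6038
  (184 − 116.43029)²/116.43029 = 39.2137
  (224 − 157.58348)²/157.58348 = 27.9925
  (93 − 71.51119)²/71.51119 = 6.4573
  (59 − 146.90534)²/146.90534 = 52.6009
  (175 − 204.52324)²/204.52324 = 4.2617
  (102 − 92.81239)²/92.81239 = 0.9095
  (211 − 190.66437)²/190.66437 = 2.1689
χ² = 10.8982 + 16.6038 + 39.2137 + 27.9925 + 6.4573 + 52.6009 + 4.2617 + 0.9095 + 2.1689 = 161.107
df = (3−1)(3−1) = 4. Since 161.107 > 11.143, reject the null hypothesis of independence at α = 0.025.

161.107; reject H₀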